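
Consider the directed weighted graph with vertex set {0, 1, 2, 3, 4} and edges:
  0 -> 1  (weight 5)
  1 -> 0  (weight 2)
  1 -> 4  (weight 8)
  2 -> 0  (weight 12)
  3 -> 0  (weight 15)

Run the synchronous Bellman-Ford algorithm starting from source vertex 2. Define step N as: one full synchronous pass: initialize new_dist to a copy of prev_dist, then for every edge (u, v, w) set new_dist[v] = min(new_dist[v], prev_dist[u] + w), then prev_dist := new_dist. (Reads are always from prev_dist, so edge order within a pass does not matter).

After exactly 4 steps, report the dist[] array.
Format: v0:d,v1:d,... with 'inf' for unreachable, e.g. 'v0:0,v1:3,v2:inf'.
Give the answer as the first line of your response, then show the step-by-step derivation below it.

v0:12,v1:17,v2:0,v3:inf,v4:25

step 1: dist = v0:12,v1:inf,v2:0,v3:inf,v4:inf
step 2: dist = v0:12,v1:17,v2:0,v3:inf,v4:inf
step 3: dist = v0:12,v1:17,v2:0,v3:inf,v4:25
step 4: dist = v0:12,v1:17,v2:0,v3:inf,v4:25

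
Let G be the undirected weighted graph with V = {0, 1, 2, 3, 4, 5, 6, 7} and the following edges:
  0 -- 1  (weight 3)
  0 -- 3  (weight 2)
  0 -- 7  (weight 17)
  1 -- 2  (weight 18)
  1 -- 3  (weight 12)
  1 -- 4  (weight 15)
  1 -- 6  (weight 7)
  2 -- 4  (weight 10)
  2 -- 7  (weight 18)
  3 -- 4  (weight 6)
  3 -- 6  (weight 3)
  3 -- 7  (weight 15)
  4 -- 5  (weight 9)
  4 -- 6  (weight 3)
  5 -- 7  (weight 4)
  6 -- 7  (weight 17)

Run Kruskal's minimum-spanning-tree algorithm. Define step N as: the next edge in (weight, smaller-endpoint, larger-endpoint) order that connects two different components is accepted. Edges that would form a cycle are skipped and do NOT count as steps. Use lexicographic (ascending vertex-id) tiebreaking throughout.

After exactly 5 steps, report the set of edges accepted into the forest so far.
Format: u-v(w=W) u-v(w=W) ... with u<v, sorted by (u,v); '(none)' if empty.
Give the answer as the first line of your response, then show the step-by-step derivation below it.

0-1(w=3) 0-3(w=2) 3-6(w=3) 4-6(w=3) 5-7(w=4)

step 1: add edge 0-3 (w=2); MST = {0-3(w=2)}
step 2: add edge 0-1 (w=3); MST = {0-1(w=3) 0-3(w=2)}
step 3: add edge 3-6 (w=3); MST = {0-1(w=3) 0-3(w=2) 3-6(w=3)}
step 4: add edge 4-6 (w=3); MST = {0-1(w=3) 0-3(w=2) 3-6(w=3) 4-6(w=3)}
step 5: add edge 5-7 (w=4); MST = {0-1(w=3) 0-3(w=2) 3-6(w=3) 4-6(w=3) 5-7(w=4)}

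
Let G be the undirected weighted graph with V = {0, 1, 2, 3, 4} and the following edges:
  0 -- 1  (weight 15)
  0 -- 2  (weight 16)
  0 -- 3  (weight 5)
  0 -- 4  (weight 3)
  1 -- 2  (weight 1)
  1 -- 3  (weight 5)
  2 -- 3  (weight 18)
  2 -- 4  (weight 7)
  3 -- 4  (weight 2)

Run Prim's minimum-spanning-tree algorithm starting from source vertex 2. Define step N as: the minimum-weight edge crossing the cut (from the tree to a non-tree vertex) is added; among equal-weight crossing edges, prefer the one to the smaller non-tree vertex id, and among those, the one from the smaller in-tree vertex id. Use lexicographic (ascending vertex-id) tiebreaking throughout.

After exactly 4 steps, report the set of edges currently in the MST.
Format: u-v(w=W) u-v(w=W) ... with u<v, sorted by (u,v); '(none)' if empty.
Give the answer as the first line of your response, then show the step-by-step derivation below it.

0-4(w=3) 1-2(w=1) 1-3(w=5) 3-4(w=2)

step 1: add edge 1-2 (w=1); MST = {1-2(w=1)}
step 2: add edge 1-3 (w=5); MST = {1-2(w=1) 1-3(w=5)}
step 3: add edge 3-4 (w=2); MST = {1-2(w=1) 1-3(w=5) 3-4(w=2)}
step 4: add edge 0-4 (w=3); MST = {0-4(w=3) 1-2(w=1) 1-3(w=5) 3-4(w=2)}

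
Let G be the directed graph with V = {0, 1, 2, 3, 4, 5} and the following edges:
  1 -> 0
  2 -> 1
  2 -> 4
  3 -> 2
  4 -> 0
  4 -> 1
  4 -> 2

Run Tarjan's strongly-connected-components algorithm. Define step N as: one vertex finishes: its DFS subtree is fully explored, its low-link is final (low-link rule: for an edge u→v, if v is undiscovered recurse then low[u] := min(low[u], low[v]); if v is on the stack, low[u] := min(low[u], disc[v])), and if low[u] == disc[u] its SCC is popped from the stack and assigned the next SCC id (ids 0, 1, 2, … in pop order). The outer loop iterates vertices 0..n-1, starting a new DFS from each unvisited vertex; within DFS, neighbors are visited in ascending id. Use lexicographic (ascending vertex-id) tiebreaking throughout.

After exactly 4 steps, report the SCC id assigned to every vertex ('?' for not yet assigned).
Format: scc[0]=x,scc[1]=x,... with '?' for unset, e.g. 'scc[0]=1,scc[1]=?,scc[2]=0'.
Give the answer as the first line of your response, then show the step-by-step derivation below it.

scc[0]=0,scc[1]=1,scc[2]=2,scc[3]=?,scc[4]=2,scc[5]=?

step 1: low=(low[0]=0,low[1]=?,low[2]=?,low[3]=?,low[4]=?,low[5]=?); scc=(scc[0]=0,scc[1]=?,scc[2]=?,scc[3]=?,scc[4]=?,scc[5]=?)
step 2: low=(low[0]=0,low[1]=1,low[2]=?,low[3]=?,low[4]=?,low[5]=?); scc=(scc[0]=0,scc[1]=1,scc[2]=?,scc[3]=?,scc[4]=?,scc[5]=?)
step 3: low=(low[0]=0,low[1]=1,low[2]=2,low[3]=?,low[4]=2,low[5]=?); scc=(scc[0]=0,scc[1]=1,scc[2]=?,scc[3]=?,scc[4]=?,scc[5]=?)
step 4: low=(low[0]=0,low[1]=1,low[2]=2,low[3]=?,low[4]=2,low[5]=?); scc=(scc[0]=0,scc[1]=1,scc[2]=2,scc[3]=?,scc[4]=2,scc[5]=?)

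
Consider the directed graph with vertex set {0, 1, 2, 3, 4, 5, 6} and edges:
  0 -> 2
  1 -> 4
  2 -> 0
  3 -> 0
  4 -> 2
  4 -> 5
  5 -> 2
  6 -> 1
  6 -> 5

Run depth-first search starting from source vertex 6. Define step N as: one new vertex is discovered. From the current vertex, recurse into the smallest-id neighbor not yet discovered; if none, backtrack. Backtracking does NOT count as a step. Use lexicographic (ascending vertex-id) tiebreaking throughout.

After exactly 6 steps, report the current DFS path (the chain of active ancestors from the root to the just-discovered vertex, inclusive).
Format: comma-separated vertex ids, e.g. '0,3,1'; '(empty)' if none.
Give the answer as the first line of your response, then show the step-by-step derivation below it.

6,1,4,5

step 1: discover 6; path=6; order=6
step 2: discover 1; path=6>1; order=6,1
step 3: discover 4; path=6>1>4; order=6,1,4
step 4: discover 2; path=6>1>4>2; order=6,1,4,2
step 5: discover 0; path=6>1>4>2>0; order=6,1,4,2,0
step 6: discover 5; path=6>1>4>5; order=6,1,4,2,0,5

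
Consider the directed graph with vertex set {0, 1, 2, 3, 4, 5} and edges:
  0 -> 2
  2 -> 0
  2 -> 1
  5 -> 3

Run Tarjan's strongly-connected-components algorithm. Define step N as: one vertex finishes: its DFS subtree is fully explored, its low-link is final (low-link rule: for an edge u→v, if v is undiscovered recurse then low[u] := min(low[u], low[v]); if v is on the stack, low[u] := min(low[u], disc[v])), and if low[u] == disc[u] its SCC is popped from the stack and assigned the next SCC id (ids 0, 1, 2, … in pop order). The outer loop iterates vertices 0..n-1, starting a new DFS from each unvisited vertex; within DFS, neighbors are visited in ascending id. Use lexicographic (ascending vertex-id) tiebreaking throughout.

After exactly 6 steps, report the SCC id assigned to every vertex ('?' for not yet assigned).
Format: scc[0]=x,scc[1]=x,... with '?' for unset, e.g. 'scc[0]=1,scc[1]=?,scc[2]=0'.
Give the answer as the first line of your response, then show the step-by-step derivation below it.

scc[0]=1,scc[1]=0,scc[2]=1,scc[3]=2,scc[4]=3,scc[5]=4

step 1: low=(low[0]=0,low[1]=2,low[2]=0,low[3]=?,low[4]=?,low[5]=?); scc=(scc[0]=?,scc[1]=0,scc[2]=?,scc[3]=?,scc[4]=?,scc[5]=?)
step 2: low=(low[0]=0,low[1]=2,low[2]=0,low[3]=?,low[4]=?,low[5]=?); scc=(scc[0]=?,scc[1]=0,scc[2]=?,scc[3]=?,scc[4]=?,scc[5]=?)
step 3: low=(low[0]=0,low[1]=2,low[2]=0,low[3]=?,low[4]=?,low[5]=?); scc=(scc[0]=1,scc[1]=0,scc[2]=1,scc[3]=?,scc[4]=?,scc[5]=?)
step 4: low=(low[0]=0,low[1]=2,low[2]=0,low[3]=3,low[4]=?,low[5]=?); scc=(scc[0]=1,scc[1]=0,scc[2]=1,scc[3]=2,scc[4]=?,scc[5]=?)
step 5: low=(low[0]=0,low[1]=2,low[2]=0,low[3]=3,low[4]=4,low[5]=?); scc=(scc[0]=1,scc[1]=0,scc[2]=1,scc[3]=2,scc[4]=3,scc[5]=?)
step 6: low=(low[0]=0,low[1]=2,low[2]=0,low[3]=3,low[4]=4,low[5]=5); scc=(scc[0]=1,scc[1]=0,scc[2]=1,scc[3]=2,scc[4]=3,scc[5]=4)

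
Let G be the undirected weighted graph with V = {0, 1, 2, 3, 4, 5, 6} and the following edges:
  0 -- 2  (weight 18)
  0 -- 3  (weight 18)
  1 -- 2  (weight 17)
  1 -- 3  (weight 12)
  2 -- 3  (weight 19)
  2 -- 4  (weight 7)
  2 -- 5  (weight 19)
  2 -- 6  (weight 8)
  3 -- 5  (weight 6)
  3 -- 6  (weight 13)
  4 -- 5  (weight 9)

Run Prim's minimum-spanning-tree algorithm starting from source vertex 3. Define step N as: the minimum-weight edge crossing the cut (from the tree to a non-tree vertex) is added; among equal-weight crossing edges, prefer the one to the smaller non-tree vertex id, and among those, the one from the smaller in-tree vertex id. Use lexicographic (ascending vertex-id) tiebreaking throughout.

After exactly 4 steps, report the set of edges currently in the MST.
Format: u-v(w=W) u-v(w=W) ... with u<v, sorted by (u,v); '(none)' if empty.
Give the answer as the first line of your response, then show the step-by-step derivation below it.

2-4(w=7) 2-6(w=8) 3-5(w=6) 4-5(w=9)

step 1: add edge 3-5 (w=6); MST = {3-5(w=6)}
step 2: add edge 4-5 (w=9); MST = {3-5(w=6) 4-5(w=9)}
step 3: add edge 2-4 (w=7); MST = {2-4(w=7) 3-5(w=6) 4-5(w=9)}
step 4: add edge 2-6 (w=8); MST = {2-4(w=7) 2-6(w=8) 3-5(w=6) 4-5(w=9)}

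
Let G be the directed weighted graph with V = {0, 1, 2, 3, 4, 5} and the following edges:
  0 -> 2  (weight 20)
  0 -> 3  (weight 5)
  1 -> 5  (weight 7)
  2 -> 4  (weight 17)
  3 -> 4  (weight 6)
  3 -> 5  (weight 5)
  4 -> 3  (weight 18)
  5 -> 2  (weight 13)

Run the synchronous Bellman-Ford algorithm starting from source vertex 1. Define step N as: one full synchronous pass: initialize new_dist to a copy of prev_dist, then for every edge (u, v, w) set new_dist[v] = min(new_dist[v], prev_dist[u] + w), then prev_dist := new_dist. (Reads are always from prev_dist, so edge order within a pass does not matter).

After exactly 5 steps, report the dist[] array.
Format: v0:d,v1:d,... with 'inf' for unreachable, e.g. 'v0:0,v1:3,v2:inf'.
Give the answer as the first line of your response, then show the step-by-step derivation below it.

v0:inf,v1:0,v2:20,v3:55,v4:37,v5:7

step 1: dist = v0:inf,v1:0,v2:inf,v3:inf,v4:inf,v5:7
step 2: dist = v0:inf,v1:0,v2:20,v3:inf,v4:inf,v5:7
step 3: dist = v0:inf,v1:0,v2:20,v3:inf,v4:37,v5:7
step 4: dist = v0:inf,v1:0,v2:20,v3:55,v4:37,v5:7
step 5: dist = v0:inf,v1:0,v2:20,v3:55,v4:37,v5:7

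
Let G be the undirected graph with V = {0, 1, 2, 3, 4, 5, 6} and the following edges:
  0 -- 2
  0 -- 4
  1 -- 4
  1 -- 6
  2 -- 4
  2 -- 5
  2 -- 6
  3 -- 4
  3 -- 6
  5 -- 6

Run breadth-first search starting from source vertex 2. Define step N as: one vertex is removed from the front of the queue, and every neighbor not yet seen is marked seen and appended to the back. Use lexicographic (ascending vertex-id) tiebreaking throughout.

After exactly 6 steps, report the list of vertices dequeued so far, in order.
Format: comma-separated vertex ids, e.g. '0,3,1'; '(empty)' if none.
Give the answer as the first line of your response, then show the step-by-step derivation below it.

2,0,4,5,6,1

step 1: dequeue 2; queue=[0,4,5,6]; order=2
step 2: dequeue 0; queue=[4,5,6]; order=2,0
step 3: dequeue 4; queue=[5,6,1,3]; order=2,0,4
step 4: dequeue 5; queue=[6,1,3]; order=2,0,4,5
step 5: dequeue 6; queue=[1,3]; order=2,0,4,5,6
step 6: dequeue 1; queue=[3]; order=2,0,4,5,6,1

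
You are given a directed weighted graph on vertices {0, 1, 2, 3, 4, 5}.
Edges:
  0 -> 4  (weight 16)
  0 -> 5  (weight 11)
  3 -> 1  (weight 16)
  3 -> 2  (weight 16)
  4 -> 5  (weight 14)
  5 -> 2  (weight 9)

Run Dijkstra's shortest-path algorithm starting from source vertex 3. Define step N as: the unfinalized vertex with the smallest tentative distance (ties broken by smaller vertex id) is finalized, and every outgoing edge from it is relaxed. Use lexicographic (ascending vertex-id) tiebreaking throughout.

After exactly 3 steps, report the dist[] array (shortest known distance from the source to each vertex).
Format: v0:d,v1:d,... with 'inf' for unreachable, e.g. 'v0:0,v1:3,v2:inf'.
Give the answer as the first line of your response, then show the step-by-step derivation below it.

v0:inf,v1:16,v2:16,v3:0,v4:inf,v5:inf

step 1: dist = v0:inf,v1:16,v2:16,v3:0,v4:inf,v5:inf
step 2: dist = v0:inf,v1:16,v2:16,v3:0,v4:inf,v5:inf
step 3: dist = v0:inf,v1:16,v2:16,v3:0,v4:inf,v5:inf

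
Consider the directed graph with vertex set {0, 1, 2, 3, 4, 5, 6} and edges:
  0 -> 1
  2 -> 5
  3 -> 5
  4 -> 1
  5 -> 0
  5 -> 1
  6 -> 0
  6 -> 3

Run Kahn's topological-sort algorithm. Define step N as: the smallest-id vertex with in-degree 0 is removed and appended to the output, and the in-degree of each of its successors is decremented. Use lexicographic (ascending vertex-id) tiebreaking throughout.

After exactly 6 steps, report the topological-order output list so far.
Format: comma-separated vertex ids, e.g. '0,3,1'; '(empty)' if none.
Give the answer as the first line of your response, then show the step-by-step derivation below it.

2,4,6,3,5,0

step 1: output 2; order=[2]; indeg=(2,3,0,1,0,1,0)
step 2: output 4; order=[2,4]; indeg=(2,2,0,1,0,1,0)
step 3: output 6; order=[2,4,6]; indeg=(1,2,0,0,0,1,0)
step 4: output 3; order=[2,4,6,3]; indeg=(1,2,0,0,0,0,0)
step 5: output 5; order=[2,4,6,3,5]; indeg=(0,1,0,0,0,0,0)
step 6: output 0; order=[2,4,6,3,5,0]; indeg=(0,0,0,0,0,0,0)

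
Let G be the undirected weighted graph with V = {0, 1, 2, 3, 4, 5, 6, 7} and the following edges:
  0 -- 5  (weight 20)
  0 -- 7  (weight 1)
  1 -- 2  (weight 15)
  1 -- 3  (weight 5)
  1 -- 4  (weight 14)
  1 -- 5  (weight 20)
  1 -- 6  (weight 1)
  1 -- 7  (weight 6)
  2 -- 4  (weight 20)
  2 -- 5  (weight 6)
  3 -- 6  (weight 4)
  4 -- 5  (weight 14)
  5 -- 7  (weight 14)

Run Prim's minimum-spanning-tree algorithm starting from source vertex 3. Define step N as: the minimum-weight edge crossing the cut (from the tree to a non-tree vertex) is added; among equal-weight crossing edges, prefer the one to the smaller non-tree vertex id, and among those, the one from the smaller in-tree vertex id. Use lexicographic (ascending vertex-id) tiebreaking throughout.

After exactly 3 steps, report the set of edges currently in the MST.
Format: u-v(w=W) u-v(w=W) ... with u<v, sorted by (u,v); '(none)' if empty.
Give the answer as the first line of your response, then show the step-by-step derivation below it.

1-6(w=1) 1-7(w=6) 3-6(w=4)

step 1: add edge 3-6 (w=4); MST = {3-6(w=4)}
step 2: add edge 1-6 (w=1); MST = {1-6(w=1) 3-6(w=4)}
step 3: add edge 1-7 (w=6); MST = {1-6(w=1) 1-7(w=6) 3-6(w=4)}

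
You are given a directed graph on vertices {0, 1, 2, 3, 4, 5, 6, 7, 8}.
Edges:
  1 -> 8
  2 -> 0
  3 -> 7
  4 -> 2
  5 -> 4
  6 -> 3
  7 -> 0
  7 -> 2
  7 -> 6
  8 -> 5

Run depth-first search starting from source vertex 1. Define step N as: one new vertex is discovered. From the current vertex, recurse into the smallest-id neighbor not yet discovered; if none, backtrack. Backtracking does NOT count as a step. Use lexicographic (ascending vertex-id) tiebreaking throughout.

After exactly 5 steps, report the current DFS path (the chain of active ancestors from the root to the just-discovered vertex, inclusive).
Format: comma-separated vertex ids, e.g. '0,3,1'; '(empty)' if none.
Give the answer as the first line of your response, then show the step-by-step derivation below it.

1,8,5,4,2

step 1: discover 1; path=1; order=1
step 2: discover 8; path=1>8; order=1,8
step 3: discover 5; path=1>8>5; order=1,8,5
step 4: discover 4; path=1>8>5>4; order=1,8,5,4
step 5: discover 2; path=1>8>5>4>2; order=1,8,5,4,2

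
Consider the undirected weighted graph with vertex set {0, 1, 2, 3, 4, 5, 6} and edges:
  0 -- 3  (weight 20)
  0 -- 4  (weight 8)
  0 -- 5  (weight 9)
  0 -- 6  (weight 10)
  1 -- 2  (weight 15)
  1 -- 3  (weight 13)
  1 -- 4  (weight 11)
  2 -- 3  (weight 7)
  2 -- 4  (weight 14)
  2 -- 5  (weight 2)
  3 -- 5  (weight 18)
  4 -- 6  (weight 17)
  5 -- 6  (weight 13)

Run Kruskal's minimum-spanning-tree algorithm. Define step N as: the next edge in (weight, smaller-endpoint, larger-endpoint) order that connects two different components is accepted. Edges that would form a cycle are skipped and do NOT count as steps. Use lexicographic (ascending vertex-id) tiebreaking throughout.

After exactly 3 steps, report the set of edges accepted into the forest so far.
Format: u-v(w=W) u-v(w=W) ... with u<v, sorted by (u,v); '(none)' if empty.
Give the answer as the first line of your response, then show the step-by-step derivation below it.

0-4(w=8) 2-3(w=7) 2-5(w=2)

step 1: add edge 2-5 (w=2); MST = {2-5(w=2)}
step 2: add edge 2-3 (w=7); MST = {2-3(w=7) 2-5(w=2)}
step 3: add edge 0-4 (w=8); MST = {0-4(w=8) 2-3(w=7) 2-5(w=2)}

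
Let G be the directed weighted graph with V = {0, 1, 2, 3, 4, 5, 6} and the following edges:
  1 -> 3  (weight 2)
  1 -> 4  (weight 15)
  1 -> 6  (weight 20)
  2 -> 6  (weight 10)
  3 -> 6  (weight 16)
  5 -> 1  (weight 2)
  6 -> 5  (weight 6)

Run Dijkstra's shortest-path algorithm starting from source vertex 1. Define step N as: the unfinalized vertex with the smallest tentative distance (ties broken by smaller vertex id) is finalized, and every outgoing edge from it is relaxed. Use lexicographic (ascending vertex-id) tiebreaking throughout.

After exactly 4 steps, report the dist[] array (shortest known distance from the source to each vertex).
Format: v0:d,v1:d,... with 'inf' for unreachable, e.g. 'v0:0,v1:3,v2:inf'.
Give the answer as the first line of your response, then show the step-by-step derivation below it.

v0:inf,v1:0,v2:inf,v3:2,v4:15,v5:24,v6:18

step 1: dist = v0:inf,v1:0,v2:inf,v3:2,v4:15,v5:inf,v6:20
step 2: dist = v0:inf,v1:0,v2:inf,v3:2,v4:15,v5:inf,v6:18
step 3: dist = v0:inf,v1:0,v2:inf,v3:2,v4:15,v5:inf,v6:18
step 4: dist = v0:inf,v1:0,v2:inf,v3:2,v4:15,v5:24,v6:18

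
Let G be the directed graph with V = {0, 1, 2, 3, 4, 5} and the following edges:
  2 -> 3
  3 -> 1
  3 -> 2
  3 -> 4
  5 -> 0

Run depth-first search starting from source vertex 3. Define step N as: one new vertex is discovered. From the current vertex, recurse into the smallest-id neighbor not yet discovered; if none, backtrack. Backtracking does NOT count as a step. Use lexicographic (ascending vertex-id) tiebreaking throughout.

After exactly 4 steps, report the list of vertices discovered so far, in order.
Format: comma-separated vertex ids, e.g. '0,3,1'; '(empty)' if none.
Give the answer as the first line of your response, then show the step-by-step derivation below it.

3,1,2,4

step 1: discover 3; path=3; order=3
step 2: discover 1; path=3>1; order=3,1
step 3: discover 2; path=3>2; order=3,1,2
step 4: discover 4; path=3>4; order=3,1,2,4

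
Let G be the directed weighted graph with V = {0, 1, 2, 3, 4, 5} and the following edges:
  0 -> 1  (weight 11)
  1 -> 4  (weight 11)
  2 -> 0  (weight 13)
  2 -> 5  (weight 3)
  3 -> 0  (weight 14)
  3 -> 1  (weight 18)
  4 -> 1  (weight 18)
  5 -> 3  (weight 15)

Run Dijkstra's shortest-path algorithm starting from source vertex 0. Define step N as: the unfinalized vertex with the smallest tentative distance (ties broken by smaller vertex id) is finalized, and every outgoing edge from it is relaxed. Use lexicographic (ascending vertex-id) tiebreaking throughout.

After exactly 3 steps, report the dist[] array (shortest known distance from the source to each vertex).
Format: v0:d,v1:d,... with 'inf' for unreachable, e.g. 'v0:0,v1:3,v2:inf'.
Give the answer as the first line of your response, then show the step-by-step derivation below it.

v0:0,v1:11,v2:inf,v3:inf,v4:22,v5:inf

step 1: dist = v0:0,v1:11,v2:inf,v3:inf,v4:inf,v5:inf
step 2: dist = v0:0,v1:11,v2:inf,v3:inf,v4:22,v5:inf
step 3: dist = v0:0,v1:11,v2:inf,v3:inf,v4:22,v5:inf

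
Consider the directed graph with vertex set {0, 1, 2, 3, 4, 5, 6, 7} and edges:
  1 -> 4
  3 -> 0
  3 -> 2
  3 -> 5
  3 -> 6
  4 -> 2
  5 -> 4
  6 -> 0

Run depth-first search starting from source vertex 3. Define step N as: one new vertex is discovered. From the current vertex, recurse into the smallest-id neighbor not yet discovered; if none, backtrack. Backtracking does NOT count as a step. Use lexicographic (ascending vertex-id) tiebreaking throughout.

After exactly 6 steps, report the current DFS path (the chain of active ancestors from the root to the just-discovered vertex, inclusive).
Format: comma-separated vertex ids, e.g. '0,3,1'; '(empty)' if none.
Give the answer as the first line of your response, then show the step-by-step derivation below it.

3,6

step 1: discover 3; path=3; order=3
step 2: discover 0; path=3>0; order=3,0
step 3: discover 2; path=3>2; order=3,0,2
step 4: discover 5; path=3>5; order=3,0,2,5
step 5: discover 4; path=3>5>4; order=3,0,2,5,4
step 6: discover 6; path=3>6; order=3,0,2,5,4,6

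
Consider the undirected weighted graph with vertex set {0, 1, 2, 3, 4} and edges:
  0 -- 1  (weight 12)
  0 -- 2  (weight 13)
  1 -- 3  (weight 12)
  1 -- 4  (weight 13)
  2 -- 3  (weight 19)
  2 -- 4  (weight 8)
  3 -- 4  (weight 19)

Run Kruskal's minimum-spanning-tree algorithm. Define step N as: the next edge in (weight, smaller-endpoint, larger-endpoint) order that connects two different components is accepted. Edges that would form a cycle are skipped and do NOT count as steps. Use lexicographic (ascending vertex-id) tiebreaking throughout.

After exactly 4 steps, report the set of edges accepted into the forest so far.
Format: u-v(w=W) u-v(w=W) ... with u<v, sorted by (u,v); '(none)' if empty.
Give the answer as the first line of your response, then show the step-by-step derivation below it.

0-1(w=12) 0-2(w=13) 1-3(w=12) 2-4(w=8)

step 1: add edge 2-4 (w=8); MST = {2-4(w=8)}
step 2: add edge 0-1 (w=12); MST = {0-1(w=12) 2-4(w=8)}
step 3: add edge 1-3 (w=12); MST = {0-1(w=12) 1-3(w=12) 2-4(w=8)}
step 4: add edge 0-2 (w=13); MST = {0-1(w=12) 0-2(w=13) 1-3(w=12) 2-4(w=8)}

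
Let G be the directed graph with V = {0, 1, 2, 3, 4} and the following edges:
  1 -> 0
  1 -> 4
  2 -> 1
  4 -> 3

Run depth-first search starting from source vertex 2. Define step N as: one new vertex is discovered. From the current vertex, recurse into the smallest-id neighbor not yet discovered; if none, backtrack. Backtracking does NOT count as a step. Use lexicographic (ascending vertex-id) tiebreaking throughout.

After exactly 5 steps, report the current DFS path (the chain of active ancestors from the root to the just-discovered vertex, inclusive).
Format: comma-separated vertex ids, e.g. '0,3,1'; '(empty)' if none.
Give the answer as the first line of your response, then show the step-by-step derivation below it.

2,1,4,3

step 1: discover 2; path=2; order=2
step 2: discover 1; path=2>1; order=2,1
step 3: discover 0; path=2>1>0; order=2,1,0
step 4: discover 4; path=2>1>4; order=2,1,0,4
step 5: discover 3; path=2>1>4>3; order=2,1,0,4,3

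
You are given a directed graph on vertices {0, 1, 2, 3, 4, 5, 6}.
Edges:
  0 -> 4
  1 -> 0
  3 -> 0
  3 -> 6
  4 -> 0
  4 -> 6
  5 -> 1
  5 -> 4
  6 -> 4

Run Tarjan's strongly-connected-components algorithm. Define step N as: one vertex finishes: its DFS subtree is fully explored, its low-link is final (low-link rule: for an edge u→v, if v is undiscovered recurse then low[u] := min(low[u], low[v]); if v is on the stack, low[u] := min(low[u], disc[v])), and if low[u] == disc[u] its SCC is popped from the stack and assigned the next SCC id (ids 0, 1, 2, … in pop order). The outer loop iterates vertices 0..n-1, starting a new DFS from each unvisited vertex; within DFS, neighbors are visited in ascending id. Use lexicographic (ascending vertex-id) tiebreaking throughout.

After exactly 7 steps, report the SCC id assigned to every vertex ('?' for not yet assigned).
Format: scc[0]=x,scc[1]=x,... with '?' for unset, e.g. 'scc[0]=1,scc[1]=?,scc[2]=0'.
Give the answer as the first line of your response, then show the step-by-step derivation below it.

scc[0]=0,scc[1]=1,scc[2]=2,scc[3]=3,scc[4]=0,scc[5]=4,scc[6]=0

step 1: low=(low[0]=0,low[1]=?,low[2]=?,low[3]=?,low[4]=0,low[5]=?,low[6]=1); scc=(scc[0]=?,scc[1]=?,scc[2]=?,scc[3]=?,scc[4]=?,scc[5]=?,scc[6]=?)
step 2: low=(low[0]=0,low[1]=?,low[2]=?,low[3]=?,low[4]=0,low[5]=?,low[6]=1); scc=(scc[0]=?,scc[1]=?,scc[2]=?,scc[3]=?,scc[4]=?,scc[5]=?,scc[6]=?)
step 3: low=(low[0]=0,low[1]=?,low[2]=?,low[3]=?,low[4]=0,low[5]=?,low[6]=1); scc=(scc[0]=0,scc[1]=?,scc[2]=?,scc[3]=?,scc[4]=0,scc[5]=?,scc[6]=0)
step 4: low=(low[0]=0,low[1]=3,low[2]=?,low[3]=?,low[4]=0,low[5]=?,low[6]=1); scc=(scc[0]=0,scc[1]=1,scc[2]=?,scc[3]=?,scc[4]=0,scc[5]=?,scc[6]=0)
step 5: low=(low[0]=0,low[1]=3,low[2]=4,low[3]=?,low[4]=0,low[5]=?,low[6]=1); scc=(scc[0]=0,scc[1]=1,scc[2]=2,scc[3]=?,scc[4]=0,scc[5]=?,scc[6]=0)
step 6: low=(low[0]=0,low[1]=3,low[2]=4,low[3]=5,low[4]=0,low[5]=?,low[6]=1); scc=(scc[0]=0,scc[1]=1,scc[2]=2,scc[3]=3,scc[4]=0,scc[5]=?,scc[6]=0)
step 7: low=(low[0]=0,low[1]=3,low[2]=4,low[3]=5,low[4]=0,low[5]=6,low[6]=1); scc=(scc[0]=0,scc[1]=1,scc[2]=2,scc[3]=3,scc[4]=0,scc[5]=4,scc[6]=0)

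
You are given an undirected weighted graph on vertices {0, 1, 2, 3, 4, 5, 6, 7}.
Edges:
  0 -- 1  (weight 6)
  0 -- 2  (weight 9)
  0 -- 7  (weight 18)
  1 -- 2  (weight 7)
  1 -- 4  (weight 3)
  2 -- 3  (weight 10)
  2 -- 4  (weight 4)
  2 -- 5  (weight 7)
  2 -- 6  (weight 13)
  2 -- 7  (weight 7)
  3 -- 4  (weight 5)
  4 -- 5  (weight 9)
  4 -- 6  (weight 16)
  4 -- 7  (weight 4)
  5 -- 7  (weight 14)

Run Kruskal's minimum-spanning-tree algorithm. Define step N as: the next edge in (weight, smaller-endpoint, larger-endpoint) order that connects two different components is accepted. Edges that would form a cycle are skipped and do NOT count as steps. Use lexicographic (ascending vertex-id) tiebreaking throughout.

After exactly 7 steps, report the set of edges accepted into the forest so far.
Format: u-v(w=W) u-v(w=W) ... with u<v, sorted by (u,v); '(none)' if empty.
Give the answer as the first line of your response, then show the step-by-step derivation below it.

0-1(w=6) 1-4(w=3) 2-4(w=4) 2-5(w=7) 2-6(w=13) 3-4(w=5) 4-7(w=4)

step 1: add edge 1-4 (w=3); MST = {1-4(w=3)}
step 2: add edge 2-4 (w=4); MST = {1-4(w=3) 2-4(w=4)}
step 3: add edge 4-7 (w=4); MST = {1-4(w=3) 2-4(w=4) 4-7(w=4)}
step 4: add edge 3-4 (w=5); MST = {1-4(w=3) 2-4(w=4) 3-4(w=5) 4-7(w=4)}
step 5: add edge 0-1 (w=6); MST = {0-1(w=6) 1-4(w=3) 2-4(w=4) 3-4(w=5) 4-7(w=4)}
step 6: add edge 2-5 (w=7); MST = {0-1(w=6) 1-4(w=3) 2-4(w=4) 2-5(w=7) 3-4(w=5) 4-7(w=4)}
step 7: add edge 2-6 (w=13); MST = {0-1(w=6) 1-4(w=3) 2-4(w=4) 2-5(w=7) 2-6(w=13) 3-4(w=5) 4-7(w=4)}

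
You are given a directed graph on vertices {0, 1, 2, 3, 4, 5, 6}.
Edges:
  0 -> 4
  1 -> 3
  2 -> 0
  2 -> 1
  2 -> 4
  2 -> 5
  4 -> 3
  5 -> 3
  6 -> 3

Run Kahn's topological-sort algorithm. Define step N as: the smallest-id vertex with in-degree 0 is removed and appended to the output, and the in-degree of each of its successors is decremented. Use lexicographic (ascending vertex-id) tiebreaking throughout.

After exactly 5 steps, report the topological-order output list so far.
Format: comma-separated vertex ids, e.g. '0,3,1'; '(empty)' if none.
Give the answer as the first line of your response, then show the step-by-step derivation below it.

2,0,1,4,5

step 1: output 2; order=[2]; indeg=(0,0,0,4,1,0,0)
step 2: output 0; order=[2,0]; indeg=(0,0,0,4,0,0,0)
step 3: output 1; order=[2,0,1]; indeg=(0,0,0,3,0,0,0)
step 4: output 4; order=[2,0,1,4]; indeg=(0,0,0,2,0,0,0)
step 5: output 5; order=[2,0,1,4,5]; indeg=(0,0,0,1,0,0,0)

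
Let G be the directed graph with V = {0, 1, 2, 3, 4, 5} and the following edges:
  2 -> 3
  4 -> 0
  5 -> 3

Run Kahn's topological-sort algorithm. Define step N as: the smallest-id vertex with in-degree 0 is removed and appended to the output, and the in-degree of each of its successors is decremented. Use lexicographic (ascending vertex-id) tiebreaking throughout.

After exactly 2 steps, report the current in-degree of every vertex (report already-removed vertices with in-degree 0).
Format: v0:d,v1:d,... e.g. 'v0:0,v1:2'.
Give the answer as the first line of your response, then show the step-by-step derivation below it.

v0:1,v1:0,v2:0,v3:1,v4:0,v5:0

step 1: output 1; order=[1]; indeg=(1,0,0,2,0,0)
step 2: output 2; order=[1,2]; indeg=(1,0,0,1,0,0)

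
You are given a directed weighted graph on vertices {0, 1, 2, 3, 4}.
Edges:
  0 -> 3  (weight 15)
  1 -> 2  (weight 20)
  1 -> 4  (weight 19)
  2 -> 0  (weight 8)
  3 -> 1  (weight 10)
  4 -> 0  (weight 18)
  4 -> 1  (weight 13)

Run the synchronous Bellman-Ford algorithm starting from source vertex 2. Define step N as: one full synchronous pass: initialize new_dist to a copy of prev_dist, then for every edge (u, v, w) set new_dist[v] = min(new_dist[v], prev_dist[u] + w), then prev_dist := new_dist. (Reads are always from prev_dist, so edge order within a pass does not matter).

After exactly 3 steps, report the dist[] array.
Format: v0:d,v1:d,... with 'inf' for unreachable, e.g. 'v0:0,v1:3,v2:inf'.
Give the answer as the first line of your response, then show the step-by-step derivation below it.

v0:8,v1:33,v2:0,v3:23,v4:inf

step 1: dist = v0:8,v1:inf,v2:0,v3:inf,v4:inf
step 2: dist = v0:8,v1:inf,v2:0,v3:23,v4:inf
step 3: dist = v0:8,v1:33,v2:0,v3:23,v4:inf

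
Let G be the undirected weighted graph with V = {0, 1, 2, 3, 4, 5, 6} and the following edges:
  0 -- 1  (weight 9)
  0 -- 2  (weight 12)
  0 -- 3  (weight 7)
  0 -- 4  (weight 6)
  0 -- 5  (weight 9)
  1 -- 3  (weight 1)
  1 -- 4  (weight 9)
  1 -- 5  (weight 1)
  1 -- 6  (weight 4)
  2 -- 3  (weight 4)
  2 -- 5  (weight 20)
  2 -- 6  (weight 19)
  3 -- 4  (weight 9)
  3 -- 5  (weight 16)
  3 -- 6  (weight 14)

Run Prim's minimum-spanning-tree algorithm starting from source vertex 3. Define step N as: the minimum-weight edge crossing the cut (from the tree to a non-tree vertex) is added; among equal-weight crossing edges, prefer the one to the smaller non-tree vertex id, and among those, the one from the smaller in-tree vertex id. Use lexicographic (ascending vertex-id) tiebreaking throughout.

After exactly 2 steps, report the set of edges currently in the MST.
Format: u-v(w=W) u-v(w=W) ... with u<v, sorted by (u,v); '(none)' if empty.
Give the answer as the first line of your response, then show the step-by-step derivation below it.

1-3(w=1) 1-5(w=1)

step 1: add edge 1-3 (w=1); MST = {1-3(w=1)}
step 2: add edge 1-5 (w=1); MST = {1-3(w=1) 1-5(w=1)}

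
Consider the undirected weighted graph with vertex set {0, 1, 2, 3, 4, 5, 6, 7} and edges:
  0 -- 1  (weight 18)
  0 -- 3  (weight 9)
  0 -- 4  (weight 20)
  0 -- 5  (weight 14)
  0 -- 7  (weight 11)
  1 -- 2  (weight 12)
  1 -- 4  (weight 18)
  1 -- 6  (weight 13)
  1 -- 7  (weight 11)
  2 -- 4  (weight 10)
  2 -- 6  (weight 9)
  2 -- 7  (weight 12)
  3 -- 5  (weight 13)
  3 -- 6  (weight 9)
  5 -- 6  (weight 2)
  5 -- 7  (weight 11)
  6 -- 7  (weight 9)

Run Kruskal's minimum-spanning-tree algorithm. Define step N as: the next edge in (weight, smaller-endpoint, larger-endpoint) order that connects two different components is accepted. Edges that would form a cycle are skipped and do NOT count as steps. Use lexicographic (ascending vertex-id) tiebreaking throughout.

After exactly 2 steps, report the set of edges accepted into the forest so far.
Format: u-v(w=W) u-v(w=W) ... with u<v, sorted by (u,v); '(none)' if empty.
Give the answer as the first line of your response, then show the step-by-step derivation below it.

0-3(w=9) 5-6(w=2)

step 1: add edge 5-6 (w=2); MST = {5-6(w=2)}
step 2: add edge 0-3 (w=9); MST = {0-3(w=9) 5-6(w=2)}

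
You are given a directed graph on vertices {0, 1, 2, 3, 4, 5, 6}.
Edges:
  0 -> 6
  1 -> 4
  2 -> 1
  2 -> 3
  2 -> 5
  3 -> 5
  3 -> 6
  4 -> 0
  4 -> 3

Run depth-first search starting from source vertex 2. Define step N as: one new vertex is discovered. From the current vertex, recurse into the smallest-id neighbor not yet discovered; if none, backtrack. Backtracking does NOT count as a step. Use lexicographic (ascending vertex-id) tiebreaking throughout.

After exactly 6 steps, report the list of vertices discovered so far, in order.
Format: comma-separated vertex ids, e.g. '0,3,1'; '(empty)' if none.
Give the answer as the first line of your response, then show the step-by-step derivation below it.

2,1,4,0,6,3

step 1: discover 2; path=2; order=2
step 2: discover 1; path=2>1; order=2,1
step 3: discover 4; path=2>1>4; order=2,1,4
step 4: discover 0; path=2>1>4>0; order=2,1,4,0
step 5: discover 6; path=2>1>4>0>6; order=2,1,4,0,6
step 6: discover 3; path=2>1>4>3; order=2,1,4,0,6,3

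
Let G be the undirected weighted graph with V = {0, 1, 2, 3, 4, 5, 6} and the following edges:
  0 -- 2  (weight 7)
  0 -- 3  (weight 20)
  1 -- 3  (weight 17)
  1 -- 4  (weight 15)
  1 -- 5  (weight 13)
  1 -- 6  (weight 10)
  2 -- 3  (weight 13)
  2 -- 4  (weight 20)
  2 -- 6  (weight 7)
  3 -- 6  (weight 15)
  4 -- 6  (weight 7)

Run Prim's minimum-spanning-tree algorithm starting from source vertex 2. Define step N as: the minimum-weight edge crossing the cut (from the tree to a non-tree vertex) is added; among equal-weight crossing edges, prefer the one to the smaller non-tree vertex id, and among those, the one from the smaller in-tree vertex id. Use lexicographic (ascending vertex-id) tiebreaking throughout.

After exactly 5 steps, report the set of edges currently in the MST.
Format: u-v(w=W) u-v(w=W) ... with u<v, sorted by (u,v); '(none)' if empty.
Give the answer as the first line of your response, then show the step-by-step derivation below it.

0-2(w=7) 1-6(w=10) 2-3(w=13) 2-6(w=7) 4-6(w=7)

step 1: add edge 0-2 (w=7); MST = {0-2(w=7)}
step 2: add edge 2-6 (w=7); MST = {0-2(w=7) 2-6(w=7)}
step 3: add edge 4-6 (w=7); MST = {0-2(w=7) 2-6(w=7) 4-6(w=7)}
step 4: add edge 1-6 (w=10); MST = {0-2(w=7) 1-6(w=10) 2-6(w=7) 4-6(w=7)}
step 5: add edge 2-3 (w=13); MST = {0-2(w=7) 1-6(w=10) 2-3(w=13) 2-6(w=7) 4-6(w=7)}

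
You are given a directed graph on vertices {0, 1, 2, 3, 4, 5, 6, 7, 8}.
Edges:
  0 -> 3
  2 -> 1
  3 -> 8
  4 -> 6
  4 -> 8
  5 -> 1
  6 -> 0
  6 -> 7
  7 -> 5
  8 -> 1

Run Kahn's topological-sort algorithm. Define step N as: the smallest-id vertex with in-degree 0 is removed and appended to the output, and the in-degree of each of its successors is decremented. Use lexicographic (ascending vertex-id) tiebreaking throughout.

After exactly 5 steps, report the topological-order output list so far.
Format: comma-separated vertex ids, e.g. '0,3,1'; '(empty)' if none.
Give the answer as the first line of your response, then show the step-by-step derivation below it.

2,4,6,0,3

step 1: output 2; order=[2]; indeg=(1,2,0,1,0,1,1,1,2)
step 2: output 4; order=[2,4]; indeg=(1,2,0,1,0,1,0,1,1)
step 3: output 6; order=[2,4,6]; indeg=(0,2,0,1,0,1,0,0,1)
step 4: output 0; order=[2,4,6,0]; indeg=(0,2,0,0,0,1,0,0,1)
step 5: output 3; order=[2,4,6,0,3]; indeg=(0,2,0,0,0,1,0,0,0)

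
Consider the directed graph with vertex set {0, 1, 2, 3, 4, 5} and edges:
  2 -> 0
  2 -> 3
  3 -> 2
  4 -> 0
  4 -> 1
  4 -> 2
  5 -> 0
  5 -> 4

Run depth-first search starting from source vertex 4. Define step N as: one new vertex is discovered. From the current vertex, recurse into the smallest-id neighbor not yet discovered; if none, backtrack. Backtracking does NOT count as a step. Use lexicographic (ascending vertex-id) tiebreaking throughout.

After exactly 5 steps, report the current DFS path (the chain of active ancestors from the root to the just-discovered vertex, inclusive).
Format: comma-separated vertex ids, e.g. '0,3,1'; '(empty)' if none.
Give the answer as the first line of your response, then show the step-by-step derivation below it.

4,2,3

step 1: discover 4; path=4; order=4
step 2: discover 0; path=4>0; order=4,0
step 3: discover 1; path=4>1; order=4,0,1
step 4: discover 2; path=4>2; order=4,0,1,2
step 5: discover 3; path=4>2>3; order=4,0,1,2,3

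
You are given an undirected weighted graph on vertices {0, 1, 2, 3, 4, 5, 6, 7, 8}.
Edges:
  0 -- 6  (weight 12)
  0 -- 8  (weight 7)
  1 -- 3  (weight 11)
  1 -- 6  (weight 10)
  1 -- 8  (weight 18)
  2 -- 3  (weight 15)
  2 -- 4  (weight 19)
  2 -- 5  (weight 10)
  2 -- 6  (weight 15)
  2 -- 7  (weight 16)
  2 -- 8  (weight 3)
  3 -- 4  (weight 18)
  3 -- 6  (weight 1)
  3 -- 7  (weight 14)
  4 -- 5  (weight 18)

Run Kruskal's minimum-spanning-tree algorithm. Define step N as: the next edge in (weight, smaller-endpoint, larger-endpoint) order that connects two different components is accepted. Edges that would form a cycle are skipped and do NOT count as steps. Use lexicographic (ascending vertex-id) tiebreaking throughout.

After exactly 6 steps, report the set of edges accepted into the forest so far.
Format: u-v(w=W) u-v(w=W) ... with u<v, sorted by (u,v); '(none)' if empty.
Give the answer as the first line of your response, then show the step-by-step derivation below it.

0-6(w=12) 0-8(w=7) 1-6(w=10) 2-5(w=10) 2-8(w=3) 3-6(w=1)

step 1: add edge 3-6 (w=1); MST = {3-6(w=1)}
step 2: add edge 2-8 (w=3); MST = {2-8(w=3) 3-6(w=1)}
step 3: add edge 0-8 (w=7); MST = {0-8(w=7) 2-8(w=3) 3-6(w=1)}
step 4: add edge 1-6 (w=10); MST = {0-8(w=7) 1-6(w=10) 2-8(w=3) 3-6(w=1)}
step 5: add edge 2-5 (w=10); MST = {0-8(w=7) 1-6(w=10) 2-5(w=10) 2-8(w=3) 3-6(w=1)}
step 6: add edge 0-6 (w=12); MST = {0-6(w=12) 0-8(w=7) 1-6(w=10) 2-5(w=10) 2-8(w=3) 3-6(w=1)}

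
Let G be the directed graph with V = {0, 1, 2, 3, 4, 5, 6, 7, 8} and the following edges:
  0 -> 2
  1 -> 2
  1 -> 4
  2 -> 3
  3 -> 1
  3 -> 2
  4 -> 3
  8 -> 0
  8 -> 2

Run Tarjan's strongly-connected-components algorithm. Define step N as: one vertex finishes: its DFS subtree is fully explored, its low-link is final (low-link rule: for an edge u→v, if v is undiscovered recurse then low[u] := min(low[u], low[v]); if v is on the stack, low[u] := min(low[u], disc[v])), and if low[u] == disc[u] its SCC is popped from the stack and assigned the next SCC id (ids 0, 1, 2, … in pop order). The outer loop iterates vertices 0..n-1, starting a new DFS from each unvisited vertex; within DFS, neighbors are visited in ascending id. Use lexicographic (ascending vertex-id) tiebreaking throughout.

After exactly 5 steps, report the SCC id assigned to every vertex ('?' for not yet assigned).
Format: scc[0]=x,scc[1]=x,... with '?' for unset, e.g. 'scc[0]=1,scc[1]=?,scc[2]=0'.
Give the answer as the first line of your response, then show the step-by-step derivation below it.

scc[0]=1,scc[1]=0,scc[2]=0,scc[3]=0,scc[4]=0,scc[5]=?,scc[6]=?,scc[7]=?,scc[8]=?

step 1: low=(low[0]=0,low[1]=1,low[2]=1,low[3]=2,low[4]=2,low[5]=?,low[6]=?,low[7]=?,low[8]=?); scc=(scc[0]=?,scc[1]=?,scc[2]=?,scc[3]=?,scc[4]=?,scc[5]=?,scc[6]=?,scc[7]=?,scc[8]=?)
step 2: low=(low[0]=0,low[1]=1,low[2]=1,low[3]=2,low[4]=2,low[5]=?,low[6]=?,low[7]=?,low[8]=?); scc=(scc[0]=?,scc[1]=?,scc[2]=?,scc[3]=?,scc[4]=?,scc[5]=?,scc[6]=?,scc[7]=?,scc[8]=?)
step 3: low=(low[0]=0,low[1]=1,low[2]=1,low[3]=1,low[4]=2,low[5]=?,low[6]=?,low[7]=?,low[8]=?); scc=(scc[0]=?,scc[1]=?,scc[2]=?,scc[3]=?,scc[4]=?,scc[5]=?,scc[6]=?,scc[7]=?,scc[8]=?)
step 4: low=(low[0]=0,low[1]=1,low[2]=1,low[3]=1,low[4]=2,low[5]=?,low[6]=?,low[7]=?,low[8]=?); scc=(scc[0]=?,scc[1]=0,scc[2]=0,scc[3]=0,scc[4]=0,scc[5]=?,scc[6]=?,scc[7]=?,scc[8]=?)
step 5: low=(low[0]=0,low[1]=1,low[2]=1,low[3]=1,low[4]=2,low[5]=?,low[6]=?,low[7]=?,low[8]=?); scc=(scc[0]=1,scc[1]=0,scc[2]=0,scc[3]=0,scc[4]=0,scc[5]=?,scc[6]=?,scc[7]=?,scc[8]=?)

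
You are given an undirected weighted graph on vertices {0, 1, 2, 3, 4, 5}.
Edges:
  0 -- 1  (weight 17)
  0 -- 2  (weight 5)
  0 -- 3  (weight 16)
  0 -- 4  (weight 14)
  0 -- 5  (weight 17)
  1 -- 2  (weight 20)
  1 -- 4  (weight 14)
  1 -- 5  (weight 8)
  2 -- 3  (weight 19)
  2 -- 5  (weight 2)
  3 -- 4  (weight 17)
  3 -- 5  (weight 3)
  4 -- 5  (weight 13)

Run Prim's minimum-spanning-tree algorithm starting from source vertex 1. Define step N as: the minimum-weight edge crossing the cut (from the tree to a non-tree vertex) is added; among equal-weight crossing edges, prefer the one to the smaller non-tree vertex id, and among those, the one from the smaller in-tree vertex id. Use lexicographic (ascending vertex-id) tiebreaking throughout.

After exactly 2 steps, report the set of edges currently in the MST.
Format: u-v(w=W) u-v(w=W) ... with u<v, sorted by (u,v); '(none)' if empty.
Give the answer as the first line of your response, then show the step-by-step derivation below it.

1-5(w=8) 2-5(w=2)

step 1: add edge 1-5 (w=8); MST = {1-5(w=8)}
step 2: add edge 2-5 (w=2); MST = {1-5(w=8) 2-5(w=2)}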